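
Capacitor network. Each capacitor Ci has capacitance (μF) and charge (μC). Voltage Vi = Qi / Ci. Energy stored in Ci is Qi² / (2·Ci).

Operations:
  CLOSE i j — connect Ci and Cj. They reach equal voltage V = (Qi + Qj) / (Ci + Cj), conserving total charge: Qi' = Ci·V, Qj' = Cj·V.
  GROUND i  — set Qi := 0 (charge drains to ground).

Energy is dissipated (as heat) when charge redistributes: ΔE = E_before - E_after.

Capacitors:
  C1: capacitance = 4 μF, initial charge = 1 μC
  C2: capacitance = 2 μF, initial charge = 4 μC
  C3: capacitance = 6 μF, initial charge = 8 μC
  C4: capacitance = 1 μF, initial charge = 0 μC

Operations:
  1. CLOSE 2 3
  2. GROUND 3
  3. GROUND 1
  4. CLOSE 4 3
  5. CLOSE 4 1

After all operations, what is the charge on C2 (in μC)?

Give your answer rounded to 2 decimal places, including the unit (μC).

Initial: C1(4μF, Q=1μC, V=0.25V), C2(2μF, Q=4μC, V=2.00V), C3(6μF, Q=8μC, V=1.33V), C4(1μF, Q=0μC, V=0.00V)
Op 1: CLOSE 2-3: Q_total=12.00, C_total=8.00, V=1.50; Q2=3.00, Q3=9.00; dissipated=0.333
Op 2: GROUND 3: Q3=0; energy lost=6.750
Op 3: GROUND 1: Q1=0; energy lost=0.125
Op 4: CLOSE 4-3: Q_total=0.00, C_total=7.00, V=0.00; Q4=0.00, Q3=0.00; dissipated=0.000
Op 5: CLOSE 4-1: Q_total=0.00, C_total=5.00, V=0.00; Q4=0.00, Q1=0.00; dissipated=0.000
Final charges: Q1=0.00, Q2=3.00, Q3=0.00, Q4=0.00

Answer: 3.00 μC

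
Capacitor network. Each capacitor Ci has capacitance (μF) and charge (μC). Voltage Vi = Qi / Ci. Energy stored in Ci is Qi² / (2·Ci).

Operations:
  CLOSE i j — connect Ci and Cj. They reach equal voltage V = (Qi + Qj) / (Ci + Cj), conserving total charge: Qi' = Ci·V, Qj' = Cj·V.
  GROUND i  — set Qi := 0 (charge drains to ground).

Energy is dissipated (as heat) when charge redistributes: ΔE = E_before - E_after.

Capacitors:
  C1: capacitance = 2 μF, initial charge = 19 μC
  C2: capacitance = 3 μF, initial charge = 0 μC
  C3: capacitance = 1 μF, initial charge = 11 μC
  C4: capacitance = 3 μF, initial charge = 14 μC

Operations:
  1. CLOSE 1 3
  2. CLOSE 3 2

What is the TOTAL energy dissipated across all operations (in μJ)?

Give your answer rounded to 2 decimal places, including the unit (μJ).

Initial: C1(2μF, Q=19μC, V=9.50V), C2(3μF, Q=0μC, V=0.00V), C3(1μF, Q=11μC, V=11.00V), C4(3μF, Q=14μC, V=4.67V)
Op 1: CLOSE 1-3: Q_total=30.00, C_total=3.00, V=10.00; Q1=20.00, Q3=10.00; dissipated=0.750
Op 2: CLOSE 3-2: Q_total=10.00, C_total=4.00, V=2.50; Q3=2.50, Q2=7.50; dissipated=37.500
Total dissipated: 38.250 μJ

Answer: 38.25 μJ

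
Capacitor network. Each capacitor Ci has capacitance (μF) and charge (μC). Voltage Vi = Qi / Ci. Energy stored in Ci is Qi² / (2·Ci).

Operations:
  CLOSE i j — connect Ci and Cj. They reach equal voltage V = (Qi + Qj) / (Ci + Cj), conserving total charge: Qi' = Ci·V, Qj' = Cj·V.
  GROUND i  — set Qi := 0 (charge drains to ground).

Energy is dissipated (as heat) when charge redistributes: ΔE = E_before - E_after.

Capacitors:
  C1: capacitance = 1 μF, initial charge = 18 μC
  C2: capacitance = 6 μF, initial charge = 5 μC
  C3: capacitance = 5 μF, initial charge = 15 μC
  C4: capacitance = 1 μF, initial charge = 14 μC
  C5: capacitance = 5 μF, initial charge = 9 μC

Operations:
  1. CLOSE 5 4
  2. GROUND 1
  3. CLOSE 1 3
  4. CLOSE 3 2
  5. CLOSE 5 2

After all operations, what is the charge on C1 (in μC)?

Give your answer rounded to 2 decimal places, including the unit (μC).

Initial: C1(1μF, Q=18μC, V=18.00V), C2(6μF, Q=5μC, V=0.83V), C3(5μF, Q=15μC, V=3.00V), C4(1μF, Q=14μC, V=14.00V), C5(5μF, Q=9μC, V=1.80V)
Op 1: CLOSE 5-4: Q_total=23.00, C_total=6.00, V=3.83; Q5=19.17, Q4=3.83; dissipated=62.017
Op 2: GROUND 1: Q1=0; energy lost=162.000
Op 3: CLOSE 1-3: Q_total=15.00, C_total=6.00, V=2.50; Q1=2.50, Q3=12.50; dissipated=3.750
Op 4: CLOSE 3-2: Q_total=17.50, C_total=11.00, V=1.59; Q3=7.95, Q2=9.55; dissipated=3.788
Op 5: CLOSE 5-2: Q_total=28.71, C_total=11.00, V=2.61; Q5=13.05, Q2=15.66; dissipated=6.857
Final charges: Q1=2.50, Q2=15.66, Q3=7.95, Q4=3.83, Q5=13.05

Answer: 2.50 μC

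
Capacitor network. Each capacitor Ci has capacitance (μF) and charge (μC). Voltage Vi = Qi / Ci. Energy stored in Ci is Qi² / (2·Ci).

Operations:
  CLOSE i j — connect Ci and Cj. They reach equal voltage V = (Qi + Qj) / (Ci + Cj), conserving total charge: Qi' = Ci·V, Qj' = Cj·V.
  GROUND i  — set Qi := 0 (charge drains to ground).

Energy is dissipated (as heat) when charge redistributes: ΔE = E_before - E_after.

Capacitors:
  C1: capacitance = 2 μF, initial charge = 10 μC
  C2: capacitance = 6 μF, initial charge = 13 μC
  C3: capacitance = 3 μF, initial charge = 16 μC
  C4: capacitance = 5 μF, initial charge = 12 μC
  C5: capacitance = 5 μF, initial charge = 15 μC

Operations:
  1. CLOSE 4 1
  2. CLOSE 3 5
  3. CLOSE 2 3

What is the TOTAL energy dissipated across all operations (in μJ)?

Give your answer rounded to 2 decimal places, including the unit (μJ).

Initial: C1(2μF, Q=10μC, V=5.00V), C2(6μF, Q=13μC, V=2.17V), C3(3μF, Q=16μC, V=5.33V), C4(5μF, Q=12μC, V=2.40V), C5(5μF, Q=15μC, V=3.00V)
Op 1: CLOSE 4-1: Q_total=22.00, C_total=7.00, V=3.14; Q4=15.71, Q1=6.29; dissipated=4.829
Op 2: CLOSE 3-5: Q_total=31.00, C_total=8.00, V=3.88; Q3=11.62, Q5=19.38; dissipated=5.104
Op 3: CLOSE 2-3: Q_total=24.62, C_total=9.00, V=2.74; Q2=16.42, Q3=8.21; dissipated=2.918
Total dissipated: 12.851 μJ

Answer: 12.85 μJ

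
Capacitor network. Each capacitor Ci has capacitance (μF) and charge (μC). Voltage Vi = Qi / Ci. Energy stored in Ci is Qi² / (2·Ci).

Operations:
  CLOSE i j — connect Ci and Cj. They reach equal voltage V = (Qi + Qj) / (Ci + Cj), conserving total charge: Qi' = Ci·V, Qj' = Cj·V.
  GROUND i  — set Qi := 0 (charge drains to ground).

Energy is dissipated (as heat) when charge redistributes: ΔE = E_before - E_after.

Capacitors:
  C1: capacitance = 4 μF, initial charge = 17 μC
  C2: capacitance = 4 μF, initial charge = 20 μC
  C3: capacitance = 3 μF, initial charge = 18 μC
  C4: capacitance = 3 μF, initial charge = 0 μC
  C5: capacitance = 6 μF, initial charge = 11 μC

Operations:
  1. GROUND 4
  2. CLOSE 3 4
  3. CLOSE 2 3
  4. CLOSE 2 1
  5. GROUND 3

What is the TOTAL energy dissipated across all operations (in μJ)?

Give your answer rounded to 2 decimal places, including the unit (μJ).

Initial: C1(4μF, Q=17μC, V=4.25V), C2(4μF, Q=20μC, V=5.00V), C3(3μF, Q=18μC, V=6.00V), C4(3μF, Q=0μC, V=0.00V), C5(6μF, Q=11μC, V=1.83V)
Op 1: GROUND 4: Q4=0; energy lost=0.000
Op 2: CLOSE 3-4: Q_total=18.00, C_total=6.00, V=3.00; Q3=9.00, Q4=9.00; dissipated=27.000
Op 3: CLOSE 2-3: Q_total=29.00, C_total=7.00, V=4.14; Q2=16.57, Q3=12.43; dissipated=3.429
Op 4: CLOSE 2-1: Q_total=33.57, C_total=8.00, V=4.20; Q2=16.79, Q1=16.79; dissipated=0.011
Op 5: GROUND 3: Q3=0; energy lost=25.745
Total dissipated: 56.185 μJ

Answer: 56.18 μJ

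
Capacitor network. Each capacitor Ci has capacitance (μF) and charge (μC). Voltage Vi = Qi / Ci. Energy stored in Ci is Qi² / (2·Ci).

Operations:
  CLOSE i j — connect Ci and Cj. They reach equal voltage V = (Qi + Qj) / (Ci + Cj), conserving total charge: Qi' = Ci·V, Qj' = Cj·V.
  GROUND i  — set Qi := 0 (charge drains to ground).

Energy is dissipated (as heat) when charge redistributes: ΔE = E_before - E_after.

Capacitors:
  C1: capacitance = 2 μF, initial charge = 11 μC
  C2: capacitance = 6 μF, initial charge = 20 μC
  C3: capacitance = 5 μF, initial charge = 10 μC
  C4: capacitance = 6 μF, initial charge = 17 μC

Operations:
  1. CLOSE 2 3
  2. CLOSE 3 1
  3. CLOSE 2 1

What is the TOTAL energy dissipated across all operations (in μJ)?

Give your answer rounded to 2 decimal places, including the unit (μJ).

Initial: C1(2μF, Q=11μC, V=5.50V), C2(6μF, Q=20μC, V=3.33V), C3(5μF, Q=10μC, V=2.00V), C4(6μF, Q=17μC, V=2.83V)
Op 1: CLOSE 2-3: Q_total=30.00, C_total=11.00, V=2.73; Q2=16.36, Q3=13.64; dissipated=2.424
Op 2: CLOSE 3-1: Q_total=24.64, C_total=7.00, V=3.52; Q3=17.60, Q1=7.04; dissipated=5.491
Op 3: CLOSE 2-1: Q_total=23.40, C_total=8.00, V=2.93; Q2=17.55, Q1=5.85; dissipated=0.471
Total dissipated: 8.386 μJ

Answer: 8.39 μJ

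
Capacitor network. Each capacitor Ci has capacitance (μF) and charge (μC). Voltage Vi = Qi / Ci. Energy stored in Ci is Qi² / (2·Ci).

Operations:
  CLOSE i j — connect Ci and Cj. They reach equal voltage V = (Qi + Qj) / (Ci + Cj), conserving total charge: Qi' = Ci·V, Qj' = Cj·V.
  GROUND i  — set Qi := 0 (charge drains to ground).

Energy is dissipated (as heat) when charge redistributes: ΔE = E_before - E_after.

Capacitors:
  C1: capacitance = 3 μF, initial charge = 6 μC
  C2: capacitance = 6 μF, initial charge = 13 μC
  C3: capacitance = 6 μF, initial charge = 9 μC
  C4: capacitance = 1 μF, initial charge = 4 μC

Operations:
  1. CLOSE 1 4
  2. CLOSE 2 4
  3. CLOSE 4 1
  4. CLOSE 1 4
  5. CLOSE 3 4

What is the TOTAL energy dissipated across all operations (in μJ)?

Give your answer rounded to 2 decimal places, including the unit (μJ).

Initial: C1(3μF, Q=6μC, V=2.00V), C2(6μF, Q=13μC, V=2.17V), C3(6μF, Q=9μC, V=1.50V), C4(1μF, Q=4μC, V=4.00V)
Op 1: CLOSE 1-4: Q_total=10.00, C_total=4.00, V=2.50; Q1=7.50, Q4=2.50; dissipated=1.500
Op 2: CLOSE 2-4: Q_total=15.50, C_total=7.00, V=2.21; Q2=13.29, Q4=2.21; dissipated=0.048
Op 3: CLOSE 4-1: Q_total=9.71, C_total=4.00, V=2.43; Q4=2.43, Q1=7.29; dissipated=0.031
Op 4: CLOSE 1-4: Q_total=9.71, C_total=4.00, V=2.43; Q1=7.29, Q4=2.43; dissipated=0.000
Op 5: CLOSE 3-4: Q_total=11.43, C_total=7.00, V=1.63; Q3=9.80, Q4=1.63; dissipated=0.370
Total dissipated: 1.948 μJ

Answer: 1.95 μJ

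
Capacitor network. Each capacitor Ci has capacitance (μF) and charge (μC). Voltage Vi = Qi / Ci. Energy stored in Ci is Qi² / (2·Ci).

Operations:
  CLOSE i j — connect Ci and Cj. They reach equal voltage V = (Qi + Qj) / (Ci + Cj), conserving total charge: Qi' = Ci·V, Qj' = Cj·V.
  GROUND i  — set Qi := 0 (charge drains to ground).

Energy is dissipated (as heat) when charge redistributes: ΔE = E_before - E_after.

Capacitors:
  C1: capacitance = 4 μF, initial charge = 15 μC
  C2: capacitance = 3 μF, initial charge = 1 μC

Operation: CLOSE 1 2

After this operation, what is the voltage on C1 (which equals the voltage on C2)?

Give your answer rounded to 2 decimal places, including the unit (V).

Initial: C1(4μF, Q=15μC, V=3.75V), C2(3μF, Q=1μC, V=0.33V)
Op 1: CLOSE 1-2: Q_total=16.00, C_total=7.00, V=2.29; Q1=9.14, Q2=6.86; dissipated=10.006

Answer: 2.29 V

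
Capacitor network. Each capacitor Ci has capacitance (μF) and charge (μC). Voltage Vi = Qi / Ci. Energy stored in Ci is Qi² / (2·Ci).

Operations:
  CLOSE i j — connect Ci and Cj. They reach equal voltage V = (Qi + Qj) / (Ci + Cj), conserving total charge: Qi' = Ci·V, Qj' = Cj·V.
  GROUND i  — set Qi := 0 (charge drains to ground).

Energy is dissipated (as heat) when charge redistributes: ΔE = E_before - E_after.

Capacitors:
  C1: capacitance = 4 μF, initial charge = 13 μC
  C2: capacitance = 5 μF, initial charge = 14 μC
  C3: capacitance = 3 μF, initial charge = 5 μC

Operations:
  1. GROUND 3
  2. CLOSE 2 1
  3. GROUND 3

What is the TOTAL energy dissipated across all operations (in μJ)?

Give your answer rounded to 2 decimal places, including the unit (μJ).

Initial: C1(4μF, Q=13μC, V=3.25V), C2(5μF, Q=14μC, V=2.80V), C3(3μF, Q=5μC, V=1.67V)
Op 1: GROUND 3: Q3=0; energy lost=4.167
Op 2: CLOSE 2-1: Q_total=27.00, C_total=9.00, V=3.00; Q2=15.00, Q1=12.00; dissipated=0.225
Op 3: GROUND 3: Q3=0; energy lost=0.000
Total dissipated: 4.392 μJ

Answer: 4.39 μJ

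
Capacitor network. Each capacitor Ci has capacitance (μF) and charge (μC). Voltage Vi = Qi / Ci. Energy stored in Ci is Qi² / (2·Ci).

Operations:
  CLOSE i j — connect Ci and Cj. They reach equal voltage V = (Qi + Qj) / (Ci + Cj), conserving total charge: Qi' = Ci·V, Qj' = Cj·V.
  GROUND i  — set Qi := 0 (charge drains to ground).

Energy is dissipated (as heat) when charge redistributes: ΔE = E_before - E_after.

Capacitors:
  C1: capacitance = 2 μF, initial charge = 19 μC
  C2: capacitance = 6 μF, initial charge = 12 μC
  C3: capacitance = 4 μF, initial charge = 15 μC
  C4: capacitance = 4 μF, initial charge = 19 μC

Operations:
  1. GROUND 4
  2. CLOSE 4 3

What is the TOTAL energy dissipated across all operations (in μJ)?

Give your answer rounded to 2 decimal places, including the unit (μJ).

Answer: 59.19 μJ

Derivation:
Initial: C1(2μF, Q=19μC, V=9.50V), C2(6μF, Q=12μC, V=2.00V), C3(4μF, Q=15μC, V=3.75V), C4(4μF, Q=19μC, V=4.75V)
Op 1: GROUND 4: Q4=0; energy lost=45.125
Op 2: CLOSE 4-3: Q_total=15.00, C_total=8.00, V=1.88; Q4=7.50, Q3=7.50; dissipated=14.062
Total dissipated: 59.188 μJ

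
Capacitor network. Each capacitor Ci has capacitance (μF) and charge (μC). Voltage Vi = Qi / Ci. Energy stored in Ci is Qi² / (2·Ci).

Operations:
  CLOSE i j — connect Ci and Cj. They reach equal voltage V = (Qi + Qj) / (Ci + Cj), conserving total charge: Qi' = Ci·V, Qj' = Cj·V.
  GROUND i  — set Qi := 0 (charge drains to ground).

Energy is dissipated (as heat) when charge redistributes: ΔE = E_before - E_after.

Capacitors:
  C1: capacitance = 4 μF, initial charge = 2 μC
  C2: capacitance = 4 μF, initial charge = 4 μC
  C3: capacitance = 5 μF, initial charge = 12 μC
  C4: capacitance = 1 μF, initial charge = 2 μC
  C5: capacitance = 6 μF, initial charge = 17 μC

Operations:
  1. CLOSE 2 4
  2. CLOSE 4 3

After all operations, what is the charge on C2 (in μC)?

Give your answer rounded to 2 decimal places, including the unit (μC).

Initial: C1(4μF, Q=2μC, V=0.50V), C2(4μF, Q=4μC, V=1.00V), C3(5μF, Q=12μC, V=2.40V), C4(1μF, Q=2μC, V=2.00V), C5(6μF, Q=17μC, V=2.83V)
Op 1: CLOSE 2-4: Q_total=6.00, C_total=5.00, V=1.20; Q2=4.80, Q4=1.20; dissipated=0.400
Op 2: CLOSE 4-3: Q_total=13.20, C_total=6.00, V=2.20; Q4=2.20, Q3=11.00; dissipated=0.600
Final charges: Q1=2.00, Q2=4.80, Q3=11.00, Q4=2.20, Q5=17.00

Answer: 4.80 μC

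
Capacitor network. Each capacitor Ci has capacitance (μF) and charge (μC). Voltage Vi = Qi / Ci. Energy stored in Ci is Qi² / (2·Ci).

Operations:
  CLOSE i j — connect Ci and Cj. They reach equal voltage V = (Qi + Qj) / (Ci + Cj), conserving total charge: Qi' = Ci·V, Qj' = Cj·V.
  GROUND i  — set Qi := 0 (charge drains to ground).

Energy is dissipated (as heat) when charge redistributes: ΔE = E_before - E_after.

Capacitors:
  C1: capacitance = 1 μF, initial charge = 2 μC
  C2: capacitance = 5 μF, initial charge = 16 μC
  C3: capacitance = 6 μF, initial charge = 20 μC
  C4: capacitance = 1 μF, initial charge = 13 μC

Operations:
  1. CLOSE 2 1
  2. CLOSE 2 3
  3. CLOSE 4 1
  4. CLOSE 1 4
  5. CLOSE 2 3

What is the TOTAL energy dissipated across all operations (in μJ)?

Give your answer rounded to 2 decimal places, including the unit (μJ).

Initial: C1(1μF, Q=2μC, V=2.00V), C2(5μF, Q=16μC, V=3.20V), C3(6μF, Q=20μC, V=3.33V), C4(1μF, Q=13μC, V=13.00V)
Op 1: CLOSE 2-1: Q_total=18.00, C_total=6.00, V=3.00; Q2=15.00, Q1=3.00; dissipated=0.600
Op 2: CLOSE 2-3: Q_total=35.00, C_total=11.00, V=3.18; Q2=15.91, Q3=19.09; dissipated=0.152
Op 3: CLOSE 4-1: Q_total=16.00, C_total=2.00, V=8.00; Q4=8.00, Q1=8.00; dissipated=25.000
Op 4: CLOSE 1-4: Q_total=16.00, C_total=2.00, V=8.00; Q1=8.00, Q4=8.00; dissipated=0.000
Op 5: CLOSE 2-3: Q_total=35.00, C_total=11.00, V=3.18; Q2=15.91, Q3=19.09; dissipated=0.000
Total dissipated: 25.752 μJ

Answer: 25.75 μJ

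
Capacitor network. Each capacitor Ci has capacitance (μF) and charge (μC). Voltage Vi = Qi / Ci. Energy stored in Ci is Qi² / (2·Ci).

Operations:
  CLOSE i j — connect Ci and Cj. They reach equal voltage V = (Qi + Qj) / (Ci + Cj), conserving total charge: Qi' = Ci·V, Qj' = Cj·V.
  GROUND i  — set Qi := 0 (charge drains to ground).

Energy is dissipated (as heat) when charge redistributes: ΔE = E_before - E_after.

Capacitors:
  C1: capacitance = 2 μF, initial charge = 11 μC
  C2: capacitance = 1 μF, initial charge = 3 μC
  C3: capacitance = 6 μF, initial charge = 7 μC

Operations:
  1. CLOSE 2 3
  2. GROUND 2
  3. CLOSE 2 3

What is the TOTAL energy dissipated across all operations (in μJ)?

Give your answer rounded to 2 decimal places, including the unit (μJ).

Answer: 3.34 μJ

Derivation:
Initial: C1(2μF, Q=11μC, V=5.50V), C2(1μF, Q=3μC, V=3.00V), C3(6μF, Q=7μC, V=1.17V)
Op 1: CLOSE 2-3: Q_total=10.00, C_total=7.00, V=1.43; Q2=1.43, Q3=8.57; dissipated=1.440
Op 2: GROUND 2: Q2=0; energy lost=1.020
Op 3: CLOSE 2-3: Q_total=8.57, C_total=7.00, V=1.22; Q2=1.22, Q3=7.35; dissipated=0.875
Total dissipated: 3.336 μJ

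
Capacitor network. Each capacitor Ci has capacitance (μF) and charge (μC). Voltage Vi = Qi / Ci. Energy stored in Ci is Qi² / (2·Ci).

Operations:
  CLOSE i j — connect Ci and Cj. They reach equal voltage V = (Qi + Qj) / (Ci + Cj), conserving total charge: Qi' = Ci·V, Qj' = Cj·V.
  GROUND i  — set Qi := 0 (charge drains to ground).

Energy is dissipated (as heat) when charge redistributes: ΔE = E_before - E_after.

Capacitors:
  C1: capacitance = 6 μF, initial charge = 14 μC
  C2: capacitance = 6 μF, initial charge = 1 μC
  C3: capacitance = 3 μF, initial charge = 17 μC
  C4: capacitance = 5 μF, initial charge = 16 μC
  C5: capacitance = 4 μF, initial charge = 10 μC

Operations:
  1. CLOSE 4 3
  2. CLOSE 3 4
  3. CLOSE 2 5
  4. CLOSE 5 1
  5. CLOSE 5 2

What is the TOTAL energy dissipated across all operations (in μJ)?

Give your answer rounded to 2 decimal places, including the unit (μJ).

Answer: 14.72 μJ

Derivation:
Initial: C1(6μF, Q=14μC, V=2.33V), C2(6μF, Q=1μC, V=0.17V), C3(3μF, Q=17μC, V=5.67V), C4(5μF, Q=16μC, V=3.20V), C5(4μF, Q=10μC, V=2.50V)
Op 1: CLOSE 4-3: Q_total=33.00, C_total=8.00, V=4.12; Q4=20.62, Q3=12.38; dissipated=5.704
Op 2: CLOSE 3-4: Q_total=33.00, C_total=8.00, V=4.12; Q3=12.38, Q4=20.62; dissipated=0.000
Op 3: CLOSE 2-5: Q_total=11.00, C_total=10.00, V=1.10; Q2=6.60, Q5=4.40; dissipated=6.533
Op 4: CLOSE 5-1: Q_total=18.40, C_total=10.00, V=1.84; Q5=7.36, Q1=11.04; dissipated=1.825
Op 5: CLOSE 5-2: Q_total=13.96, C_total=10.00, V=1.40; Q5=5.58, Q2=8.38; dissipated=0.657
Total dissipated: 14.720 μJ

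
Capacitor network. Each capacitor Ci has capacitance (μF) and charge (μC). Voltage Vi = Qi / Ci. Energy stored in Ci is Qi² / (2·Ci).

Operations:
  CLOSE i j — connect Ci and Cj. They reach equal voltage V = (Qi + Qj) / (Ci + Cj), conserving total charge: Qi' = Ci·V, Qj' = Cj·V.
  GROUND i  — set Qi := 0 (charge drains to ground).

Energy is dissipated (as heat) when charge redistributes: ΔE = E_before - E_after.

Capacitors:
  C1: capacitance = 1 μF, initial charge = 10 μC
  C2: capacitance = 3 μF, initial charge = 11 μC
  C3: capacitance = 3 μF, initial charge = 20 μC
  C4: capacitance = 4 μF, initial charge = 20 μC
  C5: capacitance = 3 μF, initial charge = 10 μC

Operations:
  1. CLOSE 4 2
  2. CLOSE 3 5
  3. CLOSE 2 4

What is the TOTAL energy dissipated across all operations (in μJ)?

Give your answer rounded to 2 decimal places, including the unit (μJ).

Initial: C1(1μF, Q=10μC, V=10.00V), C2(3μF, Q=11μC, V=3.67V), C3(3μF, Q=20μC, V=6.67V), C4(4μF, Q=20μC, V=5.00V), C5(3μF, Q=10μC, V=3.33V)
Op 1: CLOSE 4-2: Q_total=31.00, C_total=7.00, V=4.43; Q4=17.71, Q2=13.29; dissipated=1.524
Op 2: CLOSE 3-5: Q_total=30.00, C_total=6.00, V=5.00; Q3=15.00, Q5=15.00; dissipated=8.333
Op 3: CLOSE 2-4: Q_total=31.00, C_total=7.00, V=4.43; Q2=13.29, Q4=17.71; dissipated=0.000
Total dissipated: 9.857 μJ

Answer: 9.86 μJ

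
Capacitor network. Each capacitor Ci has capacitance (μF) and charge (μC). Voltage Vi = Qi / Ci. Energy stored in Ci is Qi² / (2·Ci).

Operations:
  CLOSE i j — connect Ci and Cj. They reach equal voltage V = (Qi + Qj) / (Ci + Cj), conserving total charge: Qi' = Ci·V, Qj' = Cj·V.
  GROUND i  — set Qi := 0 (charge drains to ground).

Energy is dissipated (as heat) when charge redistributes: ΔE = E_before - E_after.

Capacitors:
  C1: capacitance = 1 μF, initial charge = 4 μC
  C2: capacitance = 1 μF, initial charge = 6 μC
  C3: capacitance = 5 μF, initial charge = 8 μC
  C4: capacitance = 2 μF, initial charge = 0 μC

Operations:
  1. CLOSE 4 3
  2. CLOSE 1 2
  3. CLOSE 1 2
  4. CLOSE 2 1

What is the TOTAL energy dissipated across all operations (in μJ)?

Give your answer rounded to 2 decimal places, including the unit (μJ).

Answer: 2.83 μJ

Derivation:
Initial: C1(1μF, Q=4μC, V=4.00V), C2(1μF, Q=6μC, V=6.00V), C3(5μF, Q=8μC, V=1.60V), C4(2μF, Q=0μC, V=0.00V)
Op 1: CLOSE 4-3: Q_total=8.00, C_total=7.00, V=1.14; Q4=2.29, Q3=5.71; dissipated=1.829
Op 2: CLOSE 1-2: Q_total=10.00, C_total=2.00, V=5.00; Q1=5.00, Q2=5.00; dissipated=1.000
Op 3: CLOSE 1-2: Q_total=10.00, C_total=2.00, V=5.00; Q1=5.00, Q2=5.00; dissipated=0.000
Op 4: CLOSE 2-1: Q_total=10.00, C_total=2.00, V=5.00; Q2=5.00, Q1=5.00; dissipated=0.000
Total dissipated: 2.829 μJ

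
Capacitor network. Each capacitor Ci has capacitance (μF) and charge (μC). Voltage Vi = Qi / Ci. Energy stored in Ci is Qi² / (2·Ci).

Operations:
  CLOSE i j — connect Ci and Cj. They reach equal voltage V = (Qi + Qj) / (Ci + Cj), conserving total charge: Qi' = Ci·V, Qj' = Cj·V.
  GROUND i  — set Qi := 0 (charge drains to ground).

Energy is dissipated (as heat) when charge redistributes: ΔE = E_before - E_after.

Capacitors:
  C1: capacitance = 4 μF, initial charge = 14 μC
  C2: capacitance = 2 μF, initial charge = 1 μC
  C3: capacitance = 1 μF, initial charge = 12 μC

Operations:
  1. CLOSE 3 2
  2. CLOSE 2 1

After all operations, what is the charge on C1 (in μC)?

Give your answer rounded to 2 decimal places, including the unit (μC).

Answer: 15.11 μC

Derivation:
Initial: C1(4μF, Q=14μC, V=3.50V), C2(2μF, Q=1μC, V=0.50V), C3(1μF, Q=12μC, V=12.00V)
Op 1: CLOSE 3-2: Q_total=13.00, C_total=3.00, V=4.33; Q3=4.33, Q2=8.67; dissipated=44.083
Op 2: CLOSE 2-1: Q_total=22.67, C_total=6.00, V=3.78; Q2=7.56, Q1=15.11; dissipated=0.463
Final charges: Q1=15.11, Q2=7.56, Q3=4.33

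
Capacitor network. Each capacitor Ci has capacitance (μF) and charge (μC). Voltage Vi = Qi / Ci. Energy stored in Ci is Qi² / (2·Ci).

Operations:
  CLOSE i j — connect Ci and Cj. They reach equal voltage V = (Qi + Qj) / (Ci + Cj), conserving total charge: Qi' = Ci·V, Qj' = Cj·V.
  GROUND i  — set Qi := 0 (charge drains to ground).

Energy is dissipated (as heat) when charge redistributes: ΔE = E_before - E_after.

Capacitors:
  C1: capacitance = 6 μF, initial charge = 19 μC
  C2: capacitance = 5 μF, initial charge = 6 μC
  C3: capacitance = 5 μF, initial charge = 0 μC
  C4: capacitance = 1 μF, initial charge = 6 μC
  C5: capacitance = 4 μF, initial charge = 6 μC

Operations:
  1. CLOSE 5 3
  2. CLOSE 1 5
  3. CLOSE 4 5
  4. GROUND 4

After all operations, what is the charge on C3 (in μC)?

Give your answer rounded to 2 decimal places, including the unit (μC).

Answer: 3.33 μC

Derivation:
Initial: C1(6μF, Q=19μC, V=3.17V), C2(5μF, Q=6μC, V=1.20V), C3(5μF, Q=0μC, V=0.00V), C4(1μF, Q=6μC, V=6.00V), C5(4μF, Q=6μC, V=1.50V)
Op 1: CLOSE 5-3: Q_total=6.00, C_total=9.00, V=0.67; Q5=2.67, Q3=3.33; dissipated=2.500
Op 2: CLOSE 1-5: Q_total=21.67, C_total=10.00, V=2.17; Q1=13.00, Q5=8.67; dissipated=7.500
Op 3: CLOSE 4-5: Q_total=14.67, C_total=5.00, V=2.93; Q4=2.93, Q5=11.73; dissipated=5.878
Op 4: GROUND 4: Q4=0; energy lost=4.302
Final charges: Q1=13.00, Q2=6.00, Q3=3.33, Q4=0.00, Q5=11.73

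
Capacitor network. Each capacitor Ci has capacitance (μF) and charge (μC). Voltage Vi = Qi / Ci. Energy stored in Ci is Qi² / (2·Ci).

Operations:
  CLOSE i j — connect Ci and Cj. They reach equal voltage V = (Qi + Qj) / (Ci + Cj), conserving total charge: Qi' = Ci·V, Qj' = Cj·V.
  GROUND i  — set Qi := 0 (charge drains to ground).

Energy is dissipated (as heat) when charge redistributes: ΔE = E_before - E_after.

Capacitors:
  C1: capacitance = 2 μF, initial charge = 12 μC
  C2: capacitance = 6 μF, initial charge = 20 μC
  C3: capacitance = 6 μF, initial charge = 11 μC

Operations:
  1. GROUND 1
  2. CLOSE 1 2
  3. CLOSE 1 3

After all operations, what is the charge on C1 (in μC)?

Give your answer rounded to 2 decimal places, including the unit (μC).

Answer: 4.00 μC

Derivation:
Initial: C1(2μF, Q=12μC, V=6.00V), C2(6μF, Q=20μC, V=3.33V), C3(6μF, Q=11μC, V=1.83V)
Op 1: GROUND 1: Q1=0; energy lost=36.000
Op 2: CLOSE 1-2: Q_total=20.00, C_total=8.00, V=2.50; Q1=5.00, Q2=15.00; dissipated=8.333
Op 3: CLOSE 1-3: Q_total=16.00, C_total=8.00, V=2.00; Q1=4.00, Q3=12.00; dissipated=0.333
Final charges: Q1=4.00, Q2=15.00, Q3=12.00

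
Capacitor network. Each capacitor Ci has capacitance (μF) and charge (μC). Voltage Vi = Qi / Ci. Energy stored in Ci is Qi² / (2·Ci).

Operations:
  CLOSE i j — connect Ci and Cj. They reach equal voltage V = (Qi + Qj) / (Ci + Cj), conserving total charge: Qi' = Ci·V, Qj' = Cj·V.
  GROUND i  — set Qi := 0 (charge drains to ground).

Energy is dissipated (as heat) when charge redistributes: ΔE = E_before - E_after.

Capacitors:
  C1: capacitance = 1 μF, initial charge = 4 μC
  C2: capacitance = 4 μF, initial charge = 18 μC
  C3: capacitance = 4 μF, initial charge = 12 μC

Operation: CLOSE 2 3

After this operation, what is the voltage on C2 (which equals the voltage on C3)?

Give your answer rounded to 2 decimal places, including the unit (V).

Answer: 3.75 V

Derivation:
Initial: C1(1μF, Q=4μC, V=4.00V), C2(4μF, Q=18μC, V=4.50V), C3(4μF, Q=12μC, V=3.00V)
Op 1: CLOSE 2-3: Q_total=30.00, C_total=8.00, V=3.75; Q2=15.00, Q3=15.00; dissipated=2.250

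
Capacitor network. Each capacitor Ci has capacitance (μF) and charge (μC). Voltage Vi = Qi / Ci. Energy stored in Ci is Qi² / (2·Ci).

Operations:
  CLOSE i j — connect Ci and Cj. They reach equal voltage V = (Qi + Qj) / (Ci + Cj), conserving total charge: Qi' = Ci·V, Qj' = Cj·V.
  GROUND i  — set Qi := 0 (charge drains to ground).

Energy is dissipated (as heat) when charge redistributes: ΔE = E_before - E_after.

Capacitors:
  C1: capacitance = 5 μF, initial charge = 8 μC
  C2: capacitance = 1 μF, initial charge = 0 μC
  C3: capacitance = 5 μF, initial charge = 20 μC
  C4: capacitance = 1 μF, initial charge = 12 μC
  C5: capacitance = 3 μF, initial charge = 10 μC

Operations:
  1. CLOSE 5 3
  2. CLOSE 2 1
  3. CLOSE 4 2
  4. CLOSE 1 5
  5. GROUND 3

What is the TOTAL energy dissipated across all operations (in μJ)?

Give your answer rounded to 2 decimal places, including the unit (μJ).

Initial: C1(5μF, Q=8μC, V=1.60V), C2(1μF, Q=0μC, V=0.00V), C3(5μF, Q=20μC, V=4.00V), C4(1μF, Q=12μC, V=12.00V), C5(3μF, Q=10μC, V=3.33V)
Op 1: CLOSE 5-3: Q_total=30.00, C_total=8.00, V=3.75; Q5=11.25, Q3=18.75; dissipated=0.417
Op 2: CLOSE 2-1: Q_total=8.00, C_total=6.00, V=1.33; Q2=1.33, Q1=6.67; dissipated=1.067
Op 3: CLOSE 4-2: Q_total=13.33, C_total=2.00, V=6.67; Q4=6.67, Q2=6.67; dissipated=28.444
Op 4: CLOSE 1-5: Q_total=17.92, C_total=8.00, V=2.24; Q1=11.20, Q5=6.72; dissipated=5.475
Op 5: GROUND 3: Q3=0; energy lost=35.156
Total dissipated: 70.559 μJ

Answer: 70.56 μJ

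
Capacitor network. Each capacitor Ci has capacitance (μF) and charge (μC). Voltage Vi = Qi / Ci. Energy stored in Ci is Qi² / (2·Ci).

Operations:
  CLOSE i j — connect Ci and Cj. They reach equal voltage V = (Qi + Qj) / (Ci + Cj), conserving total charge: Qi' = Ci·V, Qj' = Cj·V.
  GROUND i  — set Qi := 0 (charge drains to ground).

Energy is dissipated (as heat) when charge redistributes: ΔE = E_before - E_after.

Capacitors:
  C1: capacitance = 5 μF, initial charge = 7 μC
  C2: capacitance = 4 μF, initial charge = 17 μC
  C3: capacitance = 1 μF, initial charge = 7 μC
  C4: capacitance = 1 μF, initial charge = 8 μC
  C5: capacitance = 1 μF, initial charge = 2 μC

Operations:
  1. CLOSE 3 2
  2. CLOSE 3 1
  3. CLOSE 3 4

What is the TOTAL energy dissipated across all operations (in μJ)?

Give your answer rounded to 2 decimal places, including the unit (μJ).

Initial: C1(5μF, Q=7μC, V=1.40V), C2(4μF, Q=17μC, V=4.25V), C3(1μF, Q=7μC, V=7.00V), C4(1μF, Q=8μC, V=8.00V), C5(1μF, Q=2μC, V=2.00V)
Op 1: CLOSE 3-2: Q_total=24.00, C_total=5.00, V=4.80; Q3=4.80, Q2=19.20; dissipated=3.025
Op 2: CLOSE 3-1: Q_total=11.80, C_total=6.00, V=1.97; Q3=1.97, Q1=9.83; dissipated=4.817
Op 3: CLOSE 3-4: Q_total=9.97, C_total=2.00, V=4.98; Q3=4.98, Q4=4.98; dissipated=9.100
Total dissipated: 16.942 μJ

Answer: 16.94 μJ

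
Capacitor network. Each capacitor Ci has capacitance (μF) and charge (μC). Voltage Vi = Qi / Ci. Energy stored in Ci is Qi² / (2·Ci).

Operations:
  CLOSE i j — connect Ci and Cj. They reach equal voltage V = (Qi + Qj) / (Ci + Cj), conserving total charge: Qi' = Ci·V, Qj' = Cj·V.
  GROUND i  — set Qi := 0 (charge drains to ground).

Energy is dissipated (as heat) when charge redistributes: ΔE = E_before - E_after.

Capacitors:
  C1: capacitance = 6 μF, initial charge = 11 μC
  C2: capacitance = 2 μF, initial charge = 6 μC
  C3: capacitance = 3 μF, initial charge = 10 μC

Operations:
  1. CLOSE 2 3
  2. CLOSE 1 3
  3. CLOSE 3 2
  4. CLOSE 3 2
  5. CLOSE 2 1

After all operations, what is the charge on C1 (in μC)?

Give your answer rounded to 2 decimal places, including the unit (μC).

Answer: 14.28 μC

Derivation:
Initial: C1(6μF, Q=11μC, V=1.83V), C2(2μF, Q=6μC, V=3.00V), C3(3μF, Q=10μC, V=3.33V)
Op 1: CLOSE 2-3: Q_total=16.00, C_total=5.00, V=3.20; Q2=6.40, Q3=9.60; dissipated=0.067
Op 2: CLOSE 1-3: Q_total=20.60, C_total=9.00, V=2.29; Q1=13.73, Q3=6.87; dissipated=1.868
Op 3: CLOSE 3-2: Q_total=13.27, C_total=5.00, V=2.65; Q3=7.96, Q2=5.31; dissipated=0.498
Op 4: CLOSE 3-2: Q_total=13.27, C_total=5.00, V=2.65; Q3=7.96, Q2=5.31; dissipated=0.000
Op 5: CLOSE 2-1: Q_total=19.04, C_total=8.00, V=2.38; Q2=4.76, Q1=14.28; dissipated=0.100
Final charges: Q1=14.28, Q2=4.76, Q3=7.96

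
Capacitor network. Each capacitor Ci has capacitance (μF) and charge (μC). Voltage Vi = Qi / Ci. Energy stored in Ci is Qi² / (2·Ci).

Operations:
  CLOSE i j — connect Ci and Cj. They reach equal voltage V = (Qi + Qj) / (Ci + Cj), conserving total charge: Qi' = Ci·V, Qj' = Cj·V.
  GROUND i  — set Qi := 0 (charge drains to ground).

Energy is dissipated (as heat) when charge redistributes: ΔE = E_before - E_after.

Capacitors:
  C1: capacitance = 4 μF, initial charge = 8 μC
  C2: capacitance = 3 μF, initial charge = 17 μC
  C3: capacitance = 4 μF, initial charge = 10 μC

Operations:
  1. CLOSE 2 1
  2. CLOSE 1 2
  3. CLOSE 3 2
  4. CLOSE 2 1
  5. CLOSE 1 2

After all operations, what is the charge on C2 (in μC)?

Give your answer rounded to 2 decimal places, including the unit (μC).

Answer: 9.93 μC

Derivation:
Initial: C1(4μF, Q=8μC, V=2.00V), C2(3μF, Q=17μC, V=5.67V), C3(4μF, Q=10μC, V=2.50V)
Op 1: CLOSE 2-1: Q_total=25.00, C_total=7.00, V=3.57; Q2=10.71, Q1=14.29; dissipated=11.524
Op 2: CLOSE 1-2: Q_total=25.00, C_total=7.00, V=3.57; Q1=14.29, Q2=10.71; dissipated=0.000
Op 3: CLOSE 3-2: Q_total=20.71, C_total=7.00, V=2.96; Q3=11.84, Q2=8.88; dissipated=0.984
Op 4: CLOSE 2-1: Q_total=23.16, C_total=7.00, V=3.31; Q2=9.93, Q1=13.24; dissipated=0.321
Op 5: CLOSE 1-2: Q_total=23.16, C_total=7.00, V=3.31; Q1=13.24, Q2=9.93; dissipated=0.000
Final charges: Q1=13.24, Q2=9.93, Q3=11.84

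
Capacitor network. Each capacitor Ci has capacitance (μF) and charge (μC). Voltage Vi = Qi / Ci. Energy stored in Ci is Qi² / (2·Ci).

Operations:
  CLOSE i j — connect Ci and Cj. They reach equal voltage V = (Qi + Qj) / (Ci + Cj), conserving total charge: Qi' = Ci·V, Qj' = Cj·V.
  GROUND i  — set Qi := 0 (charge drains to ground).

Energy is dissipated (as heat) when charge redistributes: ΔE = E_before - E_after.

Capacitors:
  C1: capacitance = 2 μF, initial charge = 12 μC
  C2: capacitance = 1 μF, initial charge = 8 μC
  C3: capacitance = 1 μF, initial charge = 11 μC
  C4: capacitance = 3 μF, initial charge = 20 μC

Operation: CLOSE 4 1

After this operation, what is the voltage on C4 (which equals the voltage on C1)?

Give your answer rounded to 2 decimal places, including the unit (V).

Initial: C1(2μF, Q=12μC, V=6.00V), C2(1μF, Q=8μC, V=8.00V), C3(1μF, Q=11μC, V=11.00V), C4(3μF, Q=20μC, V=6.67V)
Op 1: CLOSE 4-1: Q_total=32.00, C_total=5.00, V=6.40; Q4=19.20, Q1=12.80; dissipated=0.267

Answer: 6.40 V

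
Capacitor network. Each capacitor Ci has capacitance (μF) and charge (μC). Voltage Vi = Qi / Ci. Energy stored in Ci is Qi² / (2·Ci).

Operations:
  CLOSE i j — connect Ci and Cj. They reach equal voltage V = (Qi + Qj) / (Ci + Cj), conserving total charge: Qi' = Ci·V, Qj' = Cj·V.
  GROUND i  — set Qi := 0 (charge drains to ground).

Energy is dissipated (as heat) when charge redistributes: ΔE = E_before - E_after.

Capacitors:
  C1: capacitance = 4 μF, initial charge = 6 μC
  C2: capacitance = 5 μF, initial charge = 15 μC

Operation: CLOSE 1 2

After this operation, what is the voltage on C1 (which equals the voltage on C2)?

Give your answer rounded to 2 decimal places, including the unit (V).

Initial: C1(4μF, Q=6μC, V=1.50V), C2(5μF, Q=15μC, V=3.00V)
Op 1: CLOSE 1-2: Q_total=21.00, C_total=9.00, V=2.33; Q1=9.33, Q2=11.67; dissipated=2.500

Answer: 2.33 V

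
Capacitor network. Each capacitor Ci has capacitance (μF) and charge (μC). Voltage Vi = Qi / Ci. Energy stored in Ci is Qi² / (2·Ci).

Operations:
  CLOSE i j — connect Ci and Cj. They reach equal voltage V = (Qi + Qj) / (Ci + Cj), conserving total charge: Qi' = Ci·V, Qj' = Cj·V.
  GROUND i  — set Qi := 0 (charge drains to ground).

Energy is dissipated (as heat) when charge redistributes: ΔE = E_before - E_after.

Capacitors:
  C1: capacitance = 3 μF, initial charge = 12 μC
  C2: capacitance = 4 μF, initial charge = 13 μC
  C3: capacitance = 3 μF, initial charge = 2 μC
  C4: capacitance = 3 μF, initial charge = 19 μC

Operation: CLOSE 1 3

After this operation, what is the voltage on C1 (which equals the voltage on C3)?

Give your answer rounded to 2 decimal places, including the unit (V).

Answer: 2.33 V

Derivation:
Initial: C1(3μF, Q=12μC, V=4.00V), C2(4μF, Q=13μC, V=3.25V), C3(3μF, Q=2μC, V=0.67V), C4(3μF, Q=19μC, V=6.33V)
Op 1: CLOSE 1-3: Q_total=14.00, C_total=6.00, V=2.33; Q1=7.00, Q3=7.00; dissipated=8.333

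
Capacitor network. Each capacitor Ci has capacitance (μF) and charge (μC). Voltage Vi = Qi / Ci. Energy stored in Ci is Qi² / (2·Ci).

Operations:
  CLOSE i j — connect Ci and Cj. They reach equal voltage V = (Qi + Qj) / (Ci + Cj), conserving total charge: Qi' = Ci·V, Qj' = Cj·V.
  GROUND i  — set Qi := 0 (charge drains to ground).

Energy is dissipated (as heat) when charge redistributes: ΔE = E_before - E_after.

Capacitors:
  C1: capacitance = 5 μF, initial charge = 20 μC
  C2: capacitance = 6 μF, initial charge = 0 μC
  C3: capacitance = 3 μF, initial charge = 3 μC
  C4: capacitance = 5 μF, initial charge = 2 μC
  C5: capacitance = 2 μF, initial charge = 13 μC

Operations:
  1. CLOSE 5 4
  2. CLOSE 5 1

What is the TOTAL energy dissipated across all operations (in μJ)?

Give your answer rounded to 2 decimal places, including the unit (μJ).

Answer: 29.04 μJ

Derivation:
Initial: C1(5μF, Q=20μC, V=4.00V), C2(6μF, Q=0μC, V=0.00V), C3(3μF, Q=3μC, V=1.00V), C4(5μF, Q=2μC, V=0.40V), C5(2μF, Q=13μC, V=6.50V)
Op 1: CLOSE 5-4: Q_total=15.00, C_total=7.00, V=2.14; Q5=4.29, Q4=10.71; dissipated=26.579
Op 2: CLOSE 5-1: Q_total=24.29, C_total=7.00, V=3.47; Q5=6.94, Q1=17.35; dissipated=2.464
Total dissipated: 29.042 μJ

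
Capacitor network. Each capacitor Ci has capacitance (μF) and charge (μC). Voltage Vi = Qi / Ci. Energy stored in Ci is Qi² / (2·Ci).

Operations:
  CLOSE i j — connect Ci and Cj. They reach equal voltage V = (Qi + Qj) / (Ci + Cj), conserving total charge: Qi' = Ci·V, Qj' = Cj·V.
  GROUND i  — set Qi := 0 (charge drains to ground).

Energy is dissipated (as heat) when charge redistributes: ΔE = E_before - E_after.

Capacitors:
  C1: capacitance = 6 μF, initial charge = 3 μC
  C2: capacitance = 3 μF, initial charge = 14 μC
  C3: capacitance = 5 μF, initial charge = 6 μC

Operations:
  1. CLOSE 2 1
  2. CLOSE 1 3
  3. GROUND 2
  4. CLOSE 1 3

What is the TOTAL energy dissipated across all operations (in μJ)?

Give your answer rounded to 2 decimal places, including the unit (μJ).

Answer: 23.36 μJ

Derivation:
Initial: C1(6μF, Q=3μC, V=0.50V), C2(3μF, Q=14μC, V=4.67V), C3(5μF, Q=6μC, V=1.20V)
Op 1: CLOSE 2-1: Q_total=17.00, C_total=9.00, V=1.89; Q2=5.67, Q1=11.33; dissipated=17.361
Op 2: CLOSE 1-3: Q_total=17.33, C_total=11.00, V=1.58; Q1=9.45, Q3=7.88; dissipated=0.647
Op 3: GROUND 2: Q2=0; energy lost=5.352
Op 4: CLOSE 1-3: Q_total=17.33, C_total=11.00, V=1.58; Q1=9.45, Q3=7.88; dissipated=0.000
Total dissipated: 23.360 μJ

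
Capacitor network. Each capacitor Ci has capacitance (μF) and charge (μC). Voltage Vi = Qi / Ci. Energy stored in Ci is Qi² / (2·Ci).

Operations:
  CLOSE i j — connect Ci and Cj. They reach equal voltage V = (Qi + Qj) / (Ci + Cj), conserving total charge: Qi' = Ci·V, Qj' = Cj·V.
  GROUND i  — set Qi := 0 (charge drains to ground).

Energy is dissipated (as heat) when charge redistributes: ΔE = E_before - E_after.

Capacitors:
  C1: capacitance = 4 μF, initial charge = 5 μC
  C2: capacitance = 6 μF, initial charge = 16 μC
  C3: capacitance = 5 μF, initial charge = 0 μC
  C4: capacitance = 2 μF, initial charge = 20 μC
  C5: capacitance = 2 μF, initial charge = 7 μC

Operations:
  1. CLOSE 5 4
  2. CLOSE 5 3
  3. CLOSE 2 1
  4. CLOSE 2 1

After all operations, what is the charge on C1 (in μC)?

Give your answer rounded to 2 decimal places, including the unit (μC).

Initial: C1(4μF, Q=5μC, V=1.25V), C2(6μF, Q=16μC, V=2.67V), C3(5μF, Q=0μC, V=0.00V), C4(2μF, Q=20μC, V=10.00V), C5(2μF, Q=7μC, V=3.50V)
Op 1: CLOSE 5-4: Q_total=27.00, C_total=4.00, V=6.75; Q5=13.50, Q4=13.50; dissipated=21.125
Op 2: CLOSE 5-3: Q_total=13.50, C_total=7.00, V=1.93; Q5=3.86, Q3=9.64; dissipated=32.545
Op 3: CLOSE 2-1: Q_total=21.00, C_total=10.00, V=2.10; Q2=12.60, Q1=8.40; dissipated=2.408
Op 4: CLOSE 2-1: Q_total=21.00, C_total=10.00, V=2.10; Q2=12.60, Q1=8.40; dissipated=0.000
Final charges: Q1=8.40, Q2=12.60, Q3=9.64, Q4=13.50, Q5=3.86

Answer: 8.40 μC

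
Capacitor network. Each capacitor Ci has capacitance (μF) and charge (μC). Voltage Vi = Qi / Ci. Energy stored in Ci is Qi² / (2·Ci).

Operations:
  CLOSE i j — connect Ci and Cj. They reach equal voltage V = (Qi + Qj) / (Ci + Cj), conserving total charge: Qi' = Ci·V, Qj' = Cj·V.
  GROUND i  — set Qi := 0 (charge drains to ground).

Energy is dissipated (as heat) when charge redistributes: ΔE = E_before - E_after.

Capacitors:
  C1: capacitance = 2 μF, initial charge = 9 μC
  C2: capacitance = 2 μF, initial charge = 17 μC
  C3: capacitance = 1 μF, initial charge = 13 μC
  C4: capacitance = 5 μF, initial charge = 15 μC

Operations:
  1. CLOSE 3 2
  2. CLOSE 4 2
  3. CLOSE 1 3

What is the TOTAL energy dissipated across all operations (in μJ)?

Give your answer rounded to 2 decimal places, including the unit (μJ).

Initial: C1(2μF, Q=9μC, V=4.50V), C2(2μF, Q=17μC, V=8.50V), C3(1μF, Q=13μC, V=13.00V), C4(5μF, Q=15μC, V=3.00V)
Op 1: CLOSE 3-2: Q_total=30.00, C_total=3.00, V=10.00; Q3=10.00, Q2=20.00; dissipated=6.750
Op 2: CLOSE 4-2: Q_total=35.00, C_total=7.00, V=5.00; Q4=25.00, Q2=10.00; dissipated=35.000
Op 3: CLOSE 1-3: Q_total=19.00, C_total=3.00, V=6.33; Q1=12.67, Q3=6.33; dissipated=10.083
Total dissipated: 51.833 μJ

Answer: 51.83 μJ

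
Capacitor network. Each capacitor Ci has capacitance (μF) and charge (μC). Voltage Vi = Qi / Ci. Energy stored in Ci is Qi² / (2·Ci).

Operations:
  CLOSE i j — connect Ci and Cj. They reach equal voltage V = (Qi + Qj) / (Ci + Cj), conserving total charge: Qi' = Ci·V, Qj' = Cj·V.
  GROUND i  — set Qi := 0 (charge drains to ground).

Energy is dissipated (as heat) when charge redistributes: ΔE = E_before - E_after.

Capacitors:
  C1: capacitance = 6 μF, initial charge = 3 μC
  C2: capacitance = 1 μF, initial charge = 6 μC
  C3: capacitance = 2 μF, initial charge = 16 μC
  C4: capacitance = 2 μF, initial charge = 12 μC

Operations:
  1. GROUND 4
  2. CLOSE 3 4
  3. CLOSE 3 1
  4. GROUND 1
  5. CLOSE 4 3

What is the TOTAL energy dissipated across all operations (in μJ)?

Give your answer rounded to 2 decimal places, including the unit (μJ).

Answer: 86.30 μJ

Derivation:
Initial: C1(6μF, Q=3μC, V=0.50V), C2(1μF, Q=6μC, V=6.00V), C3(2μF, Q=16μC, V=8.00V), C4(2μF, Q=12μC, V=6.00V)
Op 1: GROUND 4: Q4=0; energy lost=36.000
Op 2: CLOSE 3-4: Q_total=16.00, C_total=4.00, V=4.00; Q3=8.00, Q4=8.00; dissipated=32.000
Op 3: CLOSE 3-1: Q_total=11.00, C_total=8.00, V=1.38; Q3=2.75, Q1=8.25; dissipated=9.188
Op 4: GROUND 1: Q1=0; energy lost=5.672
Op 5: CLOSE 4-3: Q_total=10.75, C_total=4.00, V=2.69; Q4=5.38, Q3=5.38; dissipated=3.445
Total dissipated: 86.305 μJ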